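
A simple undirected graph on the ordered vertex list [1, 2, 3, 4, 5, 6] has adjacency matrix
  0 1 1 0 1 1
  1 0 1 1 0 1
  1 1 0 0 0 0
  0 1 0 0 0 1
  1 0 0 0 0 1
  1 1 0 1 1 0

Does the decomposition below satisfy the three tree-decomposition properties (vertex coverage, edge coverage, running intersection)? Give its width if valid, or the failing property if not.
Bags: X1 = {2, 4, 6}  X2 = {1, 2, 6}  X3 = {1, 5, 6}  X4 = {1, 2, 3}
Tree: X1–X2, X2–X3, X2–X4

Vertex coverage: the bags together contain {1, 2, 3, 4, 5, 6}, the full vertex set. Edge coverage: each edge of G has both endpoints in at least one bag. Running intersection: for every vertex, the bags containing it form a connected subtree. All three properties hold, so this is a valid tree decomposition of width max|bag| − 1 = 2, and hence tw(G) ≤ 2.

Yes; width 2.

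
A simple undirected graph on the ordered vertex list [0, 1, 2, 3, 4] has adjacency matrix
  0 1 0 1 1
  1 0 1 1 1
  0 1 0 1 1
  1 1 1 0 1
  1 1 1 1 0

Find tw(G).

3

A width-3 tree decomposition is:
Bags: B1 = {1, 2, 3, 4}  B2 = {0, 1, 3, 4}
Tree: B1–B2
Each bag holds 4 vertices, so the decomposition has width 3, which upper-bounds the treewidth. For the lower bound, the 4 vertices {0, 1, 3, 4} are pairwise adjacent, and any tree decomposition puts a clique entirely inside one bag — forcing width ≥ 3. Hence tw(G) = 3 exactly.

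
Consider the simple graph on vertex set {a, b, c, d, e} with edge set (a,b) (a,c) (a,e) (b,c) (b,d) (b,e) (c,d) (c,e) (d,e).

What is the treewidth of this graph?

A width-3 tree decomposition is:
Bags: B1 = {a, b, c, e}  B2 = {b, c, d, e}
Tree: B1–B2
The largest bag has 4 vertices, giving width 3; this decomposition certifies tw(G) ≤ 3. On the other hand G contains the 4-clique {b, c, d, e}. A clique must lie in a single bag of any decomposition, so no decomposition can have width below 3. Hence tw(G) = 3 exactly.

3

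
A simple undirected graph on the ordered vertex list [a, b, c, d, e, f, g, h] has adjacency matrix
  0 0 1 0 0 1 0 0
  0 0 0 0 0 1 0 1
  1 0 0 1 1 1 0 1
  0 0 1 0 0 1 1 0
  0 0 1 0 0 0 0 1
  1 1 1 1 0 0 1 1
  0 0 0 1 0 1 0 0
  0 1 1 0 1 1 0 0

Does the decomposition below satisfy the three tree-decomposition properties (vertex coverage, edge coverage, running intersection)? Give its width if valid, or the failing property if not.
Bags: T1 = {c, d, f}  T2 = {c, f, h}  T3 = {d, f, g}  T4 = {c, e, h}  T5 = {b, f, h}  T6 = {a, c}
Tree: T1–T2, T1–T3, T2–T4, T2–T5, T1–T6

A tree decomposition must satisfy three properties: every vertex lies in some bag; for every edge, both endpoints lie together in some bag; and for every vertex, the bags containing it form a connected subtree. Here edge (f,a) lies in no bag, so the decomposition is invalid.

No — edge (f,a) lies in no bag.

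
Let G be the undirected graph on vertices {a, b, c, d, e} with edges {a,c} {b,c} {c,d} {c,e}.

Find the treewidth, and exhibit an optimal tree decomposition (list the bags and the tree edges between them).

Every bag has size at most 2, so the width is 2 − 1 = 1 and tw(G) ≤ 1. Since G has at least one edge (e.g. e–c), it is not an edgeless graph, so tw(G) ≥ 1. Combining the bounds, tw(G) = 1.

Treewidth 1.
One optimal decomposition is:
Bags: B1 = {c, e}  B2 = {c, d}  B3 = {b, c}  B4 = {a, c}
Tree: B1–B2, B1–B3, B1–B4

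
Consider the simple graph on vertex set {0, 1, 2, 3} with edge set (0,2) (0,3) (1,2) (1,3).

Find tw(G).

A width-2 tree decomposition is:
Bags: B1 = {1, 2, 3}  B2 = {0, 2, 3}
Tree: B1–B2
The largest bag has 3 vertices, giving width 2; this decomposition certifies tw(G) ≤ 2. Since 2–1–3–0–2 is a cycle in G, G is not acyclic. Forests are exactly the graphs of treewidth ≤ 1, so tw(G) ≥ 2. Therefore the treewidth is 2.

2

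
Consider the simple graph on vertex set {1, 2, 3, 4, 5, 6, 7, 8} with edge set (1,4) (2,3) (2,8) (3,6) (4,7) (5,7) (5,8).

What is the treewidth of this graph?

A width-1 tree decomposition is:
Bags: B1 = {3, 6}  B2 = {2, 3}  B3 = {2, 8}  B4 = {5, 8}  B5 = {5, 7}  B6 = {4, 7}  B7 = {1, 4}
Tree: B1–B2, B2–B3, B3–B4, B4–B5, B5–B6, B6–B7
Each bag holds 2 vertices, so the decomposition has width 1, which upper-bounds the treewidth. G has an edge, so its treewidth is at least 1. Hence tw(G) = 1 exactly.

1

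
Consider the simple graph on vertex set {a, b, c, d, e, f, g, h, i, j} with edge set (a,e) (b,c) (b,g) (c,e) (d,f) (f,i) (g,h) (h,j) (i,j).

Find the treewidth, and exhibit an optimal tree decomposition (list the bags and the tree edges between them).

Each bag holds 2 vertices, so the decomposition has width 1, which upper-bounds the treewidth. Any graph with an edge has treewidth ≥ 1, and G has the edge a–e. Combining the bounds, tw(G) = 1.

Treewidth 1.
Bags: B1 = {a, e}  B2 = {c, e}  B3 = {b, c}  B4 = {b, g}  B5 = {g, h}  B6 = {h, j}  B7 = {i, j}  B8 = {f, i}  B9 = {d, f}
Tree: B1–B2, B2–B3, B3–B4, B4–B5, B5–B6, B6–B7, B7–B8, B8–B9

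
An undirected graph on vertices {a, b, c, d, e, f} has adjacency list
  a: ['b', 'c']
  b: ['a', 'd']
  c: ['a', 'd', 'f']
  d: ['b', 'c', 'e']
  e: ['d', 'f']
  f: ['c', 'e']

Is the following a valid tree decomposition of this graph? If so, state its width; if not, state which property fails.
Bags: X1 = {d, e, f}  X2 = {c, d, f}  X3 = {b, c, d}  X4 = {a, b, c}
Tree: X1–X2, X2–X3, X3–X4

Yes; width 2.

Vertex coverage: the bags together contain {a, b, c, d, e, f}, the full vertex set. Edge coverage: each edge of G has both endpoints in at least one bag. Running intersection: for every vertex, the bags containing it form a connected subtree. All three properties hold, so this is a valid tree decomposition of width max|bag| − 1 = 2, and hence tw(G) ≤ 2.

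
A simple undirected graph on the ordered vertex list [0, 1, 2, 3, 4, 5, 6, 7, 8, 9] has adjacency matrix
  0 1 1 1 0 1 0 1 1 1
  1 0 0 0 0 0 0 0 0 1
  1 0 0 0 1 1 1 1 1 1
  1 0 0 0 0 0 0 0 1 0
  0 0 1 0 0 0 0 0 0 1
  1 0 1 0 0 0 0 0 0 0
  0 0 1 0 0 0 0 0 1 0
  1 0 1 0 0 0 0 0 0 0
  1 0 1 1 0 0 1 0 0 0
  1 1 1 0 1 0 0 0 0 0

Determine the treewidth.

A width-2 tree decomposition is:
Bags: B1 = {0, 2, 7}  B2 = {0, 2, 8}  B3 = {0, 2, 9}  B4 = {0, 1, 9}  B5 = {0, 3, 8}  B6 = {0, 2, 5}  B7 = {2, 6, 8}  B8 = {2, 4, 9}
Tree: B1–B2, B2–B3, B3–B4, B2–B5, B3–B6, B2–B7, B3–B8
Every bag has size at most 3, so the width is 3 − 1 = 2 and tw(G) ≤ 2. For the lower bound, the 3 vertices {0, 1, 9} are pairwise adjacent, and any tree decomposition puts a clique entirely inside one bag — forcing width ≥ 2. Combining the bounds, tw(G) = 2.

2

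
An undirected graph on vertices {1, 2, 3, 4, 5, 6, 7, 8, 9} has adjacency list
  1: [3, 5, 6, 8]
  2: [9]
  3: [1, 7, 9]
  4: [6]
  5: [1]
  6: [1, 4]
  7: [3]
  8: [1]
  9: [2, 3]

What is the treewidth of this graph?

1

A width-1 tree decomposition is:
Bags: B1 = {1, 3}  B2 = {1, 6}  B3 = {3, 9}  B4 = {2, 9}  B5 = {1, 8}  B6 = {3, 7}  B7 = {4, 6}  B8 = {1, 5}
Tree: B1–B2, B1–B3, B3–B4, B1–B5, B3–B6, B2–B7, B2–B8
Every bag has size at most 2, so the width is 2 − 1 = 1 and tw(G) ≤ 1. Any graph with an edge has treewidth ≥ 1, and G has the edge 1–3. Combining the bounds, tw(G) = 1.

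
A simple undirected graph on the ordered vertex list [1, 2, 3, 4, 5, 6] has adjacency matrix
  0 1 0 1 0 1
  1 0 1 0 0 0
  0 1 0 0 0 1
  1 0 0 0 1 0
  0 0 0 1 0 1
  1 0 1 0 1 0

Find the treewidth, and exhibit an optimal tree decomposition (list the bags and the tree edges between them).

Treewidth 2.
One such decomposition:
Bags: B1 = {1, 2, 3}  B2 = {1, 3, 6}  B3 = {1, 4, 6}  B4 = {4, 5, 6}
Tree: B1–B2, B2–B3, B3–B4

Each bag holds 3 vertices, so the decomposition has width 2, which upper-bounds the treewidth. For the lower bound, G contains the cycle 2–3–6–1–2, so G is not a forest; only forests have treewidth ≤ 1, hence tw(G) ≥ 2. Therefore the treewidth is 2.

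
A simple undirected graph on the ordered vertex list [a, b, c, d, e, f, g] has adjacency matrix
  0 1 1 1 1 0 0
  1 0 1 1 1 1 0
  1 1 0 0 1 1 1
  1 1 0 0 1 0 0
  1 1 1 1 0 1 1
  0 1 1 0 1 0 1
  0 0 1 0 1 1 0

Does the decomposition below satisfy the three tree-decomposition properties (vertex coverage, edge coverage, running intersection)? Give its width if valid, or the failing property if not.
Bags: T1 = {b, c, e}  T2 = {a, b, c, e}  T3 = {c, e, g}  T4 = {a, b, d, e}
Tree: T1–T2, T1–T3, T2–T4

A tree decomposition must satisfy three properties: every vertex lies in some bag; for every edge, both endpoints lie together in some bag; and for every vertex, the bags containing it form a connected subtree. Here vertex f appears in no bag, so the decomposition is invalid.

No — vertex f appears in no bag.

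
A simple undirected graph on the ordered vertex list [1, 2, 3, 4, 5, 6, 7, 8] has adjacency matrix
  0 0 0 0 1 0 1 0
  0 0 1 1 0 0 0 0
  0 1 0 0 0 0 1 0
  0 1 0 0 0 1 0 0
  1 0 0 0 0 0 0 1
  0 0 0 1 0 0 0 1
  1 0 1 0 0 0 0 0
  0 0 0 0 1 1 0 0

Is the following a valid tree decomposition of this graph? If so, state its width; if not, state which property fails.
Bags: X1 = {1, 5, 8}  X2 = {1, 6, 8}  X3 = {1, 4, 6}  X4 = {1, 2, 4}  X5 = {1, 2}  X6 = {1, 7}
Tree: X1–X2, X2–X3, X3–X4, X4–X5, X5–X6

No — vertex 3 appears in no bag.

A tree decomposition must satisfy three properties: every vertex lies in some bag; for every edge, both endpoints lie together in some bag; and for every vertex, the bags containing it form a connected subtree. Here vertex 3 appears in no bag, so the decomposition is invalid.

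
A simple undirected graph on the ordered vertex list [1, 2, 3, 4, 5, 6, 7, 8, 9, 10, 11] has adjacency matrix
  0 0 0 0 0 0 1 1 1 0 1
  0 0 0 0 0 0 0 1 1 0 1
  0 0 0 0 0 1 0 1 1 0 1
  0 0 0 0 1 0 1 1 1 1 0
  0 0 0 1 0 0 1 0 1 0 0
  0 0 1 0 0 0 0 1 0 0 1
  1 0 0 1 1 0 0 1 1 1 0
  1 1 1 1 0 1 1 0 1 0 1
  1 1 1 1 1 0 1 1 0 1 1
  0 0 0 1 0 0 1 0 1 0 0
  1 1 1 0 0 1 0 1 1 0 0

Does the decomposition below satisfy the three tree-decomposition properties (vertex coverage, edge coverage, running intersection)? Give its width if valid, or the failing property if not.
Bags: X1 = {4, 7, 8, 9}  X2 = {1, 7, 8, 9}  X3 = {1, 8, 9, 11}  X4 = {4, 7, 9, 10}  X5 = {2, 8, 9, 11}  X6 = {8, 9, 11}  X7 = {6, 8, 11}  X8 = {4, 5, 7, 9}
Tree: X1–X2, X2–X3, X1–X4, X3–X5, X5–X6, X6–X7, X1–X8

A tree decomposition must satisfy three properties: every vertex lies in some bag; for every edge, both endpoints lie together in some bag; and for every vertex, the bags containing it form a connected subtree. Here vertex 3 appears in no bag, so the decomposition is invalid.

No — vertex 3 appears in no bag.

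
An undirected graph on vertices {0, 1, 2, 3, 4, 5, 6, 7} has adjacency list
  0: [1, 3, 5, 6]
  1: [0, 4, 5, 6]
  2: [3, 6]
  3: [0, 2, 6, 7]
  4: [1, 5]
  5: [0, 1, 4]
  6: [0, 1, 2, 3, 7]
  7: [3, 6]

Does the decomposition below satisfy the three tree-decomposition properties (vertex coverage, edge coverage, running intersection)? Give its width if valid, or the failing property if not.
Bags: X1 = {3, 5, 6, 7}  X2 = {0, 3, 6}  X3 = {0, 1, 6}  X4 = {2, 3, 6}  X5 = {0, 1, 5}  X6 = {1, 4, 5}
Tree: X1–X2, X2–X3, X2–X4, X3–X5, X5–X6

A tree decomposition must satisfy three properties: every vertex lies in some bag; for every edge, both endpoints lie together in some bag; and for every vertex, the bags containing it form a connected subtree. Here bags containing vertex 5 are not connected in the tree, so the decomposition is invalid.

No — bags containing vertex 5 are not connected in the tree.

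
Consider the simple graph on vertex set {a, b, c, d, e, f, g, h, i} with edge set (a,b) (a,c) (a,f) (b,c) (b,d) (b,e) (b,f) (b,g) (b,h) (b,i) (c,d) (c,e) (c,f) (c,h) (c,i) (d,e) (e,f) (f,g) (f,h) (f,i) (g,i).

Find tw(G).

A width-3 tree decomposition is:
Bags: B1 = {b, c, f, i}  B2 = {b, f, g, i}  B3 = {b, c, e, f}  B4 = {b, c, d, e}  B5 = {a, b, c, f}  B6 = {b, c, f, h}
Tree: B1–B2, B1–B3, B3–B4, B1–B5, B5–B6
Every bag has size at most 4, so the width is 4 − 1 = 3 and tw(G) ≤ 3. On the other hand G contains the 4-clique {b, c, d, e}. A clique must lie in a single bag of any decomposition, so no decomposition can have width below 3. Combining the bounds, tw(G) = 3.

3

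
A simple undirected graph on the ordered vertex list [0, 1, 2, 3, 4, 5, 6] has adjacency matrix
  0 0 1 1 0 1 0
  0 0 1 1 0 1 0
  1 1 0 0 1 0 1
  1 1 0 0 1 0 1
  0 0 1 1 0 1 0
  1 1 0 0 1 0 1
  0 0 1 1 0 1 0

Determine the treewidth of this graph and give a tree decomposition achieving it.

Treewidth 3.
Bags: B1 = {2, 3, 4, 5}  B2 = {1, 2, 3, 5}  B3 = {0, 2, 3, 5}  B4 = {2, 3, 5, 6}
Tree: B1–B2, B2–B3, B3–B4

Every bag has size at most 4, so the width is 4 − 1 = 3 and tw(G) ≤ 3. For the lower bound: the 4 vertex sets {4,5}, {1,3}, {2}, {0} are disjoint, each induces a connected subgraph, and every pair is joined by at least one edge of G. Contracting each set to a single vertex therefore yields K_{4} as a minor, and since treewidth is minor-monotone, tw(G) ≥ tw(K_{4}) = 3. Hence tw(G) = 3 exactly.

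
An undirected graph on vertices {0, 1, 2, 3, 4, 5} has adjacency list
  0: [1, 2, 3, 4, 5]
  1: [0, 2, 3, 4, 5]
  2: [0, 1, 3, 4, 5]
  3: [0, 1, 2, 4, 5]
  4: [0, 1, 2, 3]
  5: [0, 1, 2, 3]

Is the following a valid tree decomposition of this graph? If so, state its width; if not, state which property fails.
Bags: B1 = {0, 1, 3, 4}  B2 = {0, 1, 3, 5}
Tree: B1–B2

No — vertex 2 appears in no bag.

A tree decomposition must satisfy three properties: every vertex lies in some bag; for every edge, both endpoints lie together in some bag; and for every vertex, the bags containing it form a connected subtree. Here vertex 2 appears in no bag, so the decomposition is invalid.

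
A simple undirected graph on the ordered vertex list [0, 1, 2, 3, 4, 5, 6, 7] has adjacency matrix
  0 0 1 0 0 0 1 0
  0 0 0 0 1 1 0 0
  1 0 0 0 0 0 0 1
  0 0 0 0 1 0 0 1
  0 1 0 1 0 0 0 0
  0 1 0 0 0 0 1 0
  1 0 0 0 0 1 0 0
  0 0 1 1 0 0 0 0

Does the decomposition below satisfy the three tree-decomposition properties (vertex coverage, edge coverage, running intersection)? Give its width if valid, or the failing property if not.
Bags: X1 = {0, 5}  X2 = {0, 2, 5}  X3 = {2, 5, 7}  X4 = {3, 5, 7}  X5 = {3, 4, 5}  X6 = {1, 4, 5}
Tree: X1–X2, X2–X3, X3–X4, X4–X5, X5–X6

No — vertex 6 appears in no bag.

A tree decomposition must satisfy three properties: every vertex lies in some bag; for every edge, both endpoints lie together in some bag; and for every vertex, the bags containing it form a connected subtree. Here vertex 6 appears in no bag, so the decomposition is invalid.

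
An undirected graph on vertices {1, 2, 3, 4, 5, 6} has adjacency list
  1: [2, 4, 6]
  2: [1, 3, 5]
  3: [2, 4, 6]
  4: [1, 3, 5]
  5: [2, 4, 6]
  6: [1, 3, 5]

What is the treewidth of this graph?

3

A width-3 tree decomposition is:
Bags: B1 = {1, 2, 3, 5}  B2 = {1, 3, 5, 6}  B3 = {1, 3, 4, 5}
Tree: B1–B2, B2–B3
Every bag has size at most 4, so the width is 4 − 1 = 3 and tw(G) ≤ 3. For the lower bound: the 4 vertex sets {2,5}, {3,6}, {1}, {4} are disjoint, each induces a connected subgraph, and every pair is joined by at least one edge of G. Contracting each set to a single vertex therefore yields K_{4} as a minor, and since treewidth is minor-monotone, tw(G) ≥ tw(K_{4}) = 3. Hence tw(G) = 3 exactly.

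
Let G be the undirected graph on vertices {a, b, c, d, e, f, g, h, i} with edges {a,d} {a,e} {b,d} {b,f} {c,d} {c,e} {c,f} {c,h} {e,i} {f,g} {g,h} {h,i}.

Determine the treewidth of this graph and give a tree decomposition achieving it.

Every bag has size at most 4, so the width is 4 − 1 = 3 and tw(G) ≤ 3. For the lower bound: the 4 vertex sets {g,h,i}, {e}, {c}, {a,b,d,f} are disjoint, each induces a connected subgraph, and every pair is joined by at least one edge of G. Contracting each set to a single vertex therefore yields K_{4} as a minor, and since treewidth is minor-monotone, tw(G) ≥ tw(K_{4}) = 3. Combining the bounds, tw(G) = 3.

Treewidth 3.
One such decomposition:
Bags: B1 = {e, g, h, i}  B2 = {c, e, g, h}  B3 = {c, e, f, g}  B4 = {a, c, e, f}  B5 = {a, c, d, f}  B6 = {a, b, d, f}
Tree: B1–B2, B2–B3, B3–B4, B4–B5, B5–B6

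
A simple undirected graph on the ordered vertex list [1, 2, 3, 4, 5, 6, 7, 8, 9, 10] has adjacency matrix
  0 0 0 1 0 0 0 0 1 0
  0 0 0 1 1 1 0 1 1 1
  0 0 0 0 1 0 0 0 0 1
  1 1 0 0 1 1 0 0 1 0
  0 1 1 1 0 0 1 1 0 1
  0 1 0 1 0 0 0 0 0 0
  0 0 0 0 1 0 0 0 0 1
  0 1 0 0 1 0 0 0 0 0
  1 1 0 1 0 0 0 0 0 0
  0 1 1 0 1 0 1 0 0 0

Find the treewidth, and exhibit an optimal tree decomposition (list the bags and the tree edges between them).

Treewidth 2.
Bags: B1 = {2, 4, 5}  B2 = {2, 5, 10}  B3 = {2, 4, 6}  B4 = {2, 4, 9}  B5 = {1, 4, 9}  B6 = {3, 5, 10}  B7 = {2, 5, 8}  B8 = {5, 7, 10}
Tree: B1–B2, B1–B3, B3–B4, B4–B5, B2–B6, B1–B7, B2–B8

Each bag holds 3 vertices, so the decomposition has width 2, which upper-bounds the treewidth. For the lower bound, the 3 vertices {1, 4, 9} are pairwise adjacent, and any tree decomposition puts a clique entirely inside one bag — forcing width ≥ 2. The upper and lower bounds meet at 2, so that is the treewidth.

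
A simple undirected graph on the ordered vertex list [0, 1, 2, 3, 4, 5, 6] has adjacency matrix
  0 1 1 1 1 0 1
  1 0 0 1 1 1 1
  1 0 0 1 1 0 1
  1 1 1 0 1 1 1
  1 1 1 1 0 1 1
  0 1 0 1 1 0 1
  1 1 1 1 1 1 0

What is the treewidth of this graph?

4

A width-4 tree decomposition is:
Bags: B1 = {1, 3, 4, 5, 6}  B2 = {0, 1, 3, 4, 6}  B3 = {0, 2, 3, 4, 6}
Tree: B1–B2, B2–B3
The largest bag has 5 vertices, giving width 4; this decomposition certifies tw(G) ≤ 4. On the other hand G contains the 5-clique {0, 1, 3, 4, 6}. A clique must lie in a single bag of any decomposition, so no decomposition can have width below 4. The upper and lower bounds meet at 4, so that is the treewidth.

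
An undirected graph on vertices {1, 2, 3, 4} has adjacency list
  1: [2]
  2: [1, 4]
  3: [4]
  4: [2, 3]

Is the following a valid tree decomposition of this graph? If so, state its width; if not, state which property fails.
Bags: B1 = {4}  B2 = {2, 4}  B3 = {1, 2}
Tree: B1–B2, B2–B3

No — vertex 3 appears in no bag.

A tree decomposition must satisfy three properties: every vertex lies in some bag; for every edge, both endpoints lie together in some bag; and for every vertex, the bags containing it form a connected subtree. Here vertex 3 appears in no bag, so the decomposition is invalid.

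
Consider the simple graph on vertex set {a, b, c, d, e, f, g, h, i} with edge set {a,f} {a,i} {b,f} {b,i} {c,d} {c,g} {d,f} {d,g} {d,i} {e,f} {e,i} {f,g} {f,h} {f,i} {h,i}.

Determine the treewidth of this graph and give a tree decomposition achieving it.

Every bag has size at most 3, so the width is 3 − 1 = 2 and tw(G) ≤ 2. Conversely, {c, d, g} is a clique of size 3, and the vertices of any clique must share a bag in every tree decomposition; so some bag has ≥ 3 vertices and tw(G) ≥ 2. Hence tw(G) = 2 exactly.

Treewidth 2.
One such decomposition:
Bags: B1 = {d, f, g}  B2 = {d, f, i}  B3 = {c, d, g}  B4 = {a, f, i}  B5 = {f, h, i}  B6 = {e, f, i}  B7 = {b, f, i}
Tree: B1–B2, B1–B3, B2–B4, B2–B5, B5–B6, B6–B7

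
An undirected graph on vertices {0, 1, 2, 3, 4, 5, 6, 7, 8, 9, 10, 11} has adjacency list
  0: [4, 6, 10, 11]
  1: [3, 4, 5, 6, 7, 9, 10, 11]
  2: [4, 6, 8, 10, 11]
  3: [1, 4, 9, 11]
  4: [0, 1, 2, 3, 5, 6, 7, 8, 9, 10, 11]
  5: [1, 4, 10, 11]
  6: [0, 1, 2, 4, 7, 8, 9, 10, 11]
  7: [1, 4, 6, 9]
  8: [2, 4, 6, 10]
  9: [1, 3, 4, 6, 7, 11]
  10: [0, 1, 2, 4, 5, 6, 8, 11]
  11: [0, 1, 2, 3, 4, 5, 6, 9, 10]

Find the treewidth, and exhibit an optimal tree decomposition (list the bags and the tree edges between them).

Each bag holds 5 vertices, so the decomposition has width 4, which upper-bounds the treewidth. For the lower bound, the 5 vertices {1, 3, 4, 9, 11} are pairwise adjacent, and any tree decomposition puts a clique entirely inside one bag — forcing width ≥ 4. Combining the bounds, tw(G) = 4.

Treewidth 4.
One optimal decomposition is:
Bags: B1 = {1, 4, 6, 9, 11}  B2 = {1, 3, 4, 9, 11}  B3 = {1, 4, 6, 10, 11}  B4 = {2, 4, 6, 10, 11}  B5 = {0, 4, 6, 10, 11}  B6 = {1, 4, 6, 7, 9}  B7 = {1, 4, 5, 10, 11}  B8 = {2, 4, 6, 8, 10}
Tree: B1–B2, B1–B3, B3–B4, B3–B5, B1–B6, B3–B7, B4–B8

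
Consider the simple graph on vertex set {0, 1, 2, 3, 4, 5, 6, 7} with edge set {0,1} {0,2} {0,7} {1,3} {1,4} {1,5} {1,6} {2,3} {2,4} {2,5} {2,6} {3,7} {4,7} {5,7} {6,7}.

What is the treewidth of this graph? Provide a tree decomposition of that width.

Every bag has size at most 4, so the width is 4 − 1 = 3 and tw(G) ≤ 3. For the lower bound: the 4 vertex sets {4,7}, {0,1}, {2}, {3} are disjoint, each induces a connected subgraph, and every pair is joined by at least one edge of G. Contracting each set to a single vertex therefore yields K_{4} as a minor, and since treewidth is minor-monotone, tw(G) ≥ tw(K_{4}) = 3. Combining the bounds, tw(G) = 3.

Treewidth 3.
One such decomposition:
Bags: B1 = {1, 2, 4, 7}  B2 = {0, 1, 2, 7}  B3 = {1, 2, 3, 7}  B4 = {1, 2, 6, 7}  B5 = {1, 2, 5, 7}
Tree: B1–B2, B2–B3, B3–B4, B4–B5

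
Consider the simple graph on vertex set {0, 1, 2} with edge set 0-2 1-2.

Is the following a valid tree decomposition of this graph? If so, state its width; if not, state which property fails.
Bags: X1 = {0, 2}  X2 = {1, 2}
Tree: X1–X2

Vertex coverage: the bags together contain {0, 1, 2}, the full vertex set. Edge coverage: each edge of G has both endpoints in at least one bag. Running intersection: for every vertex, the bags containing it form a connected subtree. All three properties hold, so this is a valid tree decomposition of width max|bag| − 1 = 1, and hence tw(G) ≤ 1.

Yes; width 1.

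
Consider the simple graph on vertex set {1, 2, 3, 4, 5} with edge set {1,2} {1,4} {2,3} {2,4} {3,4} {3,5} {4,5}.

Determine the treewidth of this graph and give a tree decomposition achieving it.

Each bag holds 3 vertices, so the decomposition has width 2, which upper-bounds the treewidth. Conversely, {1, 2, 4} is a clique of size 3, and the vertices of any clique must share a bag in every tree decomposition; so some bag has ≥ 3 vertices and tw(G) ≥ 2. Combining the bounds, tw(G) = 2.

Treewidth 2.
Bags: B1 = {2, 3, 4}  B2 = {1, 2, 4}  B3 = {3, 4, 5}
Tree: B1–B2, B1–B3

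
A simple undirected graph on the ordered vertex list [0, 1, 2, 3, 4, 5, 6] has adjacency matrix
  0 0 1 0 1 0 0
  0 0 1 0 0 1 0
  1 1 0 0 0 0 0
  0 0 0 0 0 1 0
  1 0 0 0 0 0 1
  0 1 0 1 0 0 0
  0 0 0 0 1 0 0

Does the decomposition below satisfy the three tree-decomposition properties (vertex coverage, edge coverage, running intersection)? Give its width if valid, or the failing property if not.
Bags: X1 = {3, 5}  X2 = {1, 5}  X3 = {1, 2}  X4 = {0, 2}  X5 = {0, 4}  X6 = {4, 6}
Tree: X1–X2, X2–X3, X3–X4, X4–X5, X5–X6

Every vertex of G appears in some bag (union = {0, 1, 2, 3, 4, 5, 6}); every edge is covered by a bag; and for each vertex v the set of bags containing v is connected in the bag tree. The decomposition is therefore valid. The largest bag has 2 vertices, so the width is 1.

Yes; width 1.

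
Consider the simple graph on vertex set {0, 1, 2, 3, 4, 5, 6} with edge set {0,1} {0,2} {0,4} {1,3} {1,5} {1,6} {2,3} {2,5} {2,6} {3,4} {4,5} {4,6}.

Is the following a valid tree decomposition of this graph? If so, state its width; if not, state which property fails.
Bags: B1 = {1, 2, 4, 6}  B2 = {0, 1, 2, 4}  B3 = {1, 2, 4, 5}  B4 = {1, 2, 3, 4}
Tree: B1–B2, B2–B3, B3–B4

Every vertex of G appears in some bag (union = {0, 1, 2, 3, 4, 5, 6}); every edge is covered by a bag; and for each vertex v the set of bags containing v is connected in the bag tree. The decomposition is therefore valid. The largest bag has 4 vertices, so the width is 3.

Yes; width 3.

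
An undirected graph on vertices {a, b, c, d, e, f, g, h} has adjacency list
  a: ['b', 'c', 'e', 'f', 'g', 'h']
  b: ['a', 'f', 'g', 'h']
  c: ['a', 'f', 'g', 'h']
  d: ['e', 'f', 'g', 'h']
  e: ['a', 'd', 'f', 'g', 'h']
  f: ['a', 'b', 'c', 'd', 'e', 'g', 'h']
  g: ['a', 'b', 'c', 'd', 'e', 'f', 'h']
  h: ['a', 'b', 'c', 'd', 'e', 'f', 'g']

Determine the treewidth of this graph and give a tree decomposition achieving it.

Treewidth 4.
Bags: B1 = {a, e, f, g, h}  B2 = {d, e, f, g, h}  B3 = {a, c, f, g, h}  B4 = {a, b, f, g, h}
Tree: B1–B2, B1–B3, B3–B4

Each bag holds 5 vertices, so the decomposition has width 4, which upper-bounds the treewidth. For the lower bound, the 5 vertices {d, e, f, g, h} are pairwise adjacent, and any tree decomposition puts a clique entirely inside one bag — forcing width ≥ 4. Hence tw(G) = 4 exactly.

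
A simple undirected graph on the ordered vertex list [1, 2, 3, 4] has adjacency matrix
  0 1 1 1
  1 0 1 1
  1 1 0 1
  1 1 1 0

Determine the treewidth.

A width-3 tree decomposition is:
Bags: B1 = {1, 2, 3, 4}
Tree: (single bag)
With just one bag of size 4, the width is 4 − 1 = 3, so tw(G) ≤ 3. Conversely, {1, 2, 3, 4} is a clique of size 4, and the vertices of any clique must share a bag in every tree decomposition; so some bag has ≥ 4 vertices and tw(G) ≥ 3. Hence tw(G) = 3 exactly.

3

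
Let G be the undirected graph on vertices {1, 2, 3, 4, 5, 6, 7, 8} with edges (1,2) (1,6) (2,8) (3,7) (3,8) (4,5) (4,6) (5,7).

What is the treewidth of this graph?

A width-2 tree decomposition is:
Bags: B1 = {3, 5, 7}  B2 = {3, 4, 5}  B3 = {3, 4, 6}  B4 = {1, 3, 6}  B5 = {1, 2, 3}  B6 = {2, 3, 8}
Tree: B1–B2, B2–B3, B3–B4, B4–B5, B5–B6
The largest bag has 3 vertices, giving width 2; this decomposition certifies tw(G) ≤ 2. Since 3–7–5–4–6–1–2–8–3 is a cycle in G, G is not acyclic. Forests are exactly the graphs of treewidth ≤ 1, so tw(G) ≥ 2. The upper and lower bounds meet at 2, so that is the treewidth.

2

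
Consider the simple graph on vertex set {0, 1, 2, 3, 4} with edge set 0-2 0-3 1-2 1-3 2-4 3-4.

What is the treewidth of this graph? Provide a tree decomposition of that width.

Treewidth 2.
One such decomposition:
Bags: B1 = {2, 3, 4}  B2 = {1, 2, 3}  B3 = {0, 2, 3}
Tree: B1–B2, B2–B3

The largest bag has 3 vertices, giving width 2; this decomposition certifies tw(G) ≤ 2. The edges 4–3–1–2–4 form a cycle, so G is not a tree and its treewidth is at least 2. Hence tw(G) = 2 exactly.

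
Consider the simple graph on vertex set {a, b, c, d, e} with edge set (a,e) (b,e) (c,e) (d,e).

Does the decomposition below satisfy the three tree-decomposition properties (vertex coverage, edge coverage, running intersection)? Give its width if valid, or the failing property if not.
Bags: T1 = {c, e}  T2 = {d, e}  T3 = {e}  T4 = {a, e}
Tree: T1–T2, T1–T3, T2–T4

A tree decomposition must satisfy three properties: every vertex lies in some bag; for every edge, both endpoints lie together in some bag; and for every vertex, the bags containing it form a connected subtree. Here vertex b appears in no bag, so the decomposition is invalid.

No — vertex b appears in no bag.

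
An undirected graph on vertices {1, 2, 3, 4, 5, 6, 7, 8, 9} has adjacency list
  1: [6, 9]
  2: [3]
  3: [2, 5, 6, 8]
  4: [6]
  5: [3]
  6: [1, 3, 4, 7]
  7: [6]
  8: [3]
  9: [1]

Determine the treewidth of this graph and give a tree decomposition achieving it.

Each bag holds 2 vertices, so the decomposition has width 1, which upper-bounds the treewidth. Since G has at least one edge (e.g. 3–5), it is not an edgeless graph, so tw(G) ≥ 1. Therefore the treewidth is 1.

Treewidth 1.
Bags: B1 = {3, 5}  B2 = {3, 6}  B3 = {2, 3}  B4 = {1, 6}  B5 = {3, 8}  B6 = {4, 6}  B7 = {6, 7}  B8 = {1, 9}
Tree: B1–B2, B1–B3, B2–B4, B3–B5, B4–B6, B2–B7, B4–B8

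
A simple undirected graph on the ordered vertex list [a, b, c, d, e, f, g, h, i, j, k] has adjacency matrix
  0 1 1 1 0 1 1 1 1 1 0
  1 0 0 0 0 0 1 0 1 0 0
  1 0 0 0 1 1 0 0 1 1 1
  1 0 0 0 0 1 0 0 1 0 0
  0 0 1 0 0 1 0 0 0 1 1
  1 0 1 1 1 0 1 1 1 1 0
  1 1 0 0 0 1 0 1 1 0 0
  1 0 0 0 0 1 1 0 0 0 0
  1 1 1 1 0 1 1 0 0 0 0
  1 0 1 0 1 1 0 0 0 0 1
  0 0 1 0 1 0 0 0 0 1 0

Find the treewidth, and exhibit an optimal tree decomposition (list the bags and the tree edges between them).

The largest bag has 4 vertices, giving width 3; this decomposition certifies tw(G) ≤ 3. On the other hand G contains the 4-clique {c, e, f, j}. A clique must lie in a single bag of any decomposition, so no decomposition can have width below 3. Hence tw(G) = 3 exactly.

Treewidth 3.
Bags: B1 = {a, d, f, i}  B2 = {a, c, f, i}  B3 = {a, c, f, j}  B4 = {a, f, g, i}  B5 = {c, e, f, j}  B6 = {a, f, g, h}  B7 = {c, e, j, k}  B8 = {a, b, g, i}
Tree: B1–B2, B2–B3, B1–B4, B3–B5, B4–B6, B5–B7, B4–B8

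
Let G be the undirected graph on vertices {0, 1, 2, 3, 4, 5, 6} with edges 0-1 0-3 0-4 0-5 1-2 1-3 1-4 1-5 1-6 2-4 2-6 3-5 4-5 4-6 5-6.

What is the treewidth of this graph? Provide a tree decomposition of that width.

Every bag has size at most 4, so the width is 4 − 1 = 3 and tw(G) ≤ 3. Conversely, {0, 1, 3, 5} is a clique of size 4, and the vertices of any clique must share a bag in every tree decomposition; so some bag has ≥ 4 vertices and tw(G) ≥ 3. Hence tw(G) = 3 exactly.

Treewidth 3.
One optimal decomposition is:
Bags: B1 = {0, 1, 4, 5}  B2 = {1, 4, 5, 6}  B3 = {0, 1, 3, 5}  B4 = {1, 2, 4, 6}
Tree: B1–B2, B1–B3, B2–B4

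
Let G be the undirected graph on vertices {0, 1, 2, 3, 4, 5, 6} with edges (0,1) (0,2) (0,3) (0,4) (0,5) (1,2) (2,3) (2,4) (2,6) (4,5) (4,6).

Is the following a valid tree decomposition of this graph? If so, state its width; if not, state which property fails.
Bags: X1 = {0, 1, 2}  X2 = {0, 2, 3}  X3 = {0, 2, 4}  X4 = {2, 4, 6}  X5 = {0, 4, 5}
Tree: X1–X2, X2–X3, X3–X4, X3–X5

Every vertex of G appears in some bag (union = {0, 1, 2, 3, 4, 5, 6}); every edge is covered by a bag; and for each vertex v the set of bags containing v is connected in the bag tree. The decomposition is therefore valid. The largest bag has 3 vertices, so the width is 2.

Yes; width 2.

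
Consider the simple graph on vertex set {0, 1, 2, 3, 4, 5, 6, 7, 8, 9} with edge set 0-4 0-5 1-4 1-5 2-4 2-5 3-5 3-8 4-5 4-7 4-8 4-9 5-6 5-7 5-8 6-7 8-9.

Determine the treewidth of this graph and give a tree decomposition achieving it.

Treewidth 2.
One optimal decomposition is:
Bags: B1 = {4, 5, 8}  B2 = {4, 5, 7}  B3 = {0, 4, 5}  B4 = {2, 4, 5}  B5 = {5, 6, 7}  B6 = {4, 8, 9}  B7 = {1, 4, 5}  B8 = {3, 5, 8}
Tree: B1–B2, B2–B3, B3–B4, B2–B5, B1–B6, B2–B7, B1–B8

The largest bag has 3 vertices, giving width 2; this decomposition certifies tw(G) ≤ 2. Conversely, {4, 8, 9} is a clique of size 3, and the vertices of any clique must share a bag in every tree decomposition; so some bag has ≥ 3 vertices and tw(G) ≥ 2. The upper and lower bounds meet at 2, so that is the treewidth.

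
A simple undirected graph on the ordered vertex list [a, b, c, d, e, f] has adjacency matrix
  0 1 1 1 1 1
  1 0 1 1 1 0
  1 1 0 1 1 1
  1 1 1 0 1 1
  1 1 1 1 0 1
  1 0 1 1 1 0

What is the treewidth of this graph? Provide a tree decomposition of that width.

Treewidth 4.
One such decomposition:
Bags: B1 = {a, b, c, d, e}  B2 = {a, c, d, e, f}
Tree: B1–B2

The largest bag has 5 vertices, giving width 4; this decomposition certifies tw(G) ≤ 4. For the lower bound, the 5 vertices {a, c, d, e, f} are pairwise adjacent, and any tree decomposition puts a clique entirely inside one bag — forcing width ≥ 4. Hence tw(G) = 4 exactly.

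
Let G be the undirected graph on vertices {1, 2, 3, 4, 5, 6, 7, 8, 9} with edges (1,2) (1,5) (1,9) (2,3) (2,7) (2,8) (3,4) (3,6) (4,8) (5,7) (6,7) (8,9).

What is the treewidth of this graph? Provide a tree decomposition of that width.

The largest bag has 4 vertices, giving width 3; this decomposition certifies tw(G) ≤ 3. For the lower bound: the 4 vertex sets {1,5,9}, {8}, {2}, {3,4,6,7} are disjoint, each induces a connected subgraph, and every pair is joined by at least one edge of G. Contracting each set to a single vertex therefore yields K_{4} as a minor, and since treewidth is minor-monotone, tw(G) ≥ tw(K_{4}) = 3. Hence tw(G) = 3 exactly.

Treewidth 3.
One optimal decomposition is:
Bags: B1 = {1, 5, 8, 9}  B2 = {1, 2, 5, 8}  B3 = {2, 5, 7, 8}  B4 = {2, 4, 7, 8}  B5 = {2, 3, 4, 7}  B6 = {3, 4, 6, 7}
Tree: B1–B2, B2–B3, B3–B4, B4–B5, B5–B6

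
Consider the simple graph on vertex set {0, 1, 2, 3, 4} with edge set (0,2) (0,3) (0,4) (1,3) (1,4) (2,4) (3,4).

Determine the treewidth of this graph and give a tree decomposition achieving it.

Treewidth 2.
One optimal decomposition is:
Bags: B1 = {1, 3, 4}  B2 = {0, 3, 4}  B3 = {0, 2, 4}
Tree: B1–B2, B2–B3

Each bag holds 3 vertices, so the decomposition has width 2, which upper-bounds the treewidth. On the other hand G contains the 3-clique {0, 2, 4}. A clique must lie in a single bag of any decomposition, so no decomposition can have width below 2. Hence tw(G) = 2 exactly.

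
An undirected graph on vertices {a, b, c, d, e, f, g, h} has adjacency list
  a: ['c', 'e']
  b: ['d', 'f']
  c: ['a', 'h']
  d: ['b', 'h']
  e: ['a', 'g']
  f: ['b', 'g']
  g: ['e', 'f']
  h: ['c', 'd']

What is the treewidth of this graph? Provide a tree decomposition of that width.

Each bag holds 3 vertices, so the decomposition has width 2, which upper-bounds the treewidth. For the lower bound, G contains the cycle g–e–a–c–h–d–b–f–g, so G is not a forest; only forests have treewidth ≤ 1, hence tw(G) ≥ 2. The upper and lower bounds meet at 2, so that is the treewidth.

Treewidth 2.
Bags: B1 = {a, e, g}  B2 = {a, c, g}  B3 = {c, g, h}  B4 = {d, g, h}  B5 = {b, d, g}  B6 = {b, f, g}
Tree: B1–B2, B2–B3, B3–B4, B4–B5, B5–B6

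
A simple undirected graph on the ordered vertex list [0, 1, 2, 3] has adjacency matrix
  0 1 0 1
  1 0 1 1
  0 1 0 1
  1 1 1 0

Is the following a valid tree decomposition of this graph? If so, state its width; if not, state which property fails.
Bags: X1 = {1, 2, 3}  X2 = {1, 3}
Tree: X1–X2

No — vertex 0 appears in no bag.

A tree decomposition must satisfy three properties: every vertex lies in some bag; for every edge, both endpoints lie together in some bag; and for every vertex, the bags containing it form a connected subtree. Here vertex 0 appears in no bag, so the decomposition is invalid.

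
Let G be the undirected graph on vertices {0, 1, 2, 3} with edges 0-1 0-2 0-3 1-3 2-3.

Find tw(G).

2

A width-2 tree decomposition is:
Bags: B1 = {0, 2, 3}  B2 = {0, 1, 3}
Tree: B1–B2
Each bag holds 3 vertices, so the decomposition has width 2, which upper-bounds the treewidth. Conversely, {0, 1, 3} is a clique of size 3, and the vertices of any clique must share a bag in every tree decomposition; so some bag has ≥ 3 vertices and tw(G) ≥ 2. Combining the bounds, tw(G) = 2.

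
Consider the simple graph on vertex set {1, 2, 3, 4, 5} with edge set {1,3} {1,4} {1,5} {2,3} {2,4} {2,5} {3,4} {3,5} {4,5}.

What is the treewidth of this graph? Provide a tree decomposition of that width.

Treewidth 3.
Bags: B1 = {2, 3, 4, 5}  B2 = {1, 3, 4, 5}
Tree: B1–B2

The largest bag has 4 vertices, giving width 3; this decomposition certifies tw(G) ≤ 3. For the lower bound, the 4 vertices {1, 3, 4, 5} are pairwise adjacent, and any tree decomposition puts a clique entirely inside one bag — forcing width ≥ 3. Combining the bounds, tw(G) = 3.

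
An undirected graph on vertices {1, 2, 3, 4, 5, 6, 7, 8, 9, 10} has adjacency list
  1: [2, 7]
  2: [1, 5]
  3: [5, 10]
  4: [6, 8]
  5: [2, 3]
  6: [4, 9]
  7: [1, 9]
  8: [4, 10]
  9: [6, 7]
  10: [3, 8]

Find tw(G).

A width-2 tree decomposition is:
Bags: B1 = {3, 5, 10}  B2 = {5, 8, 10}  B3 = {4, 5, 8}  B4 = {4, 5, 6}  B5 = {5, 6, 9}  B6 = {5, 7, 9}  B7 = {1, 5, 7}  B8 = {1, 2, 5}
Tree: B1–B2, B2–B3, B3–B4, B4–B5, B5–B6, B6–B7, B7–B8
Every bag has size at most 3, so the width is 3 − 1 = 2 and tw(G) ≤ 2. Since 5–3–10–8–4–6–9–7–1–2–5 is a cycle in G, G is not acyclic. Forests are exactly the graphs of treewidth ≤ 1, so tw(G) ≥ 2. Hence tw(G) = 2 exactly.

2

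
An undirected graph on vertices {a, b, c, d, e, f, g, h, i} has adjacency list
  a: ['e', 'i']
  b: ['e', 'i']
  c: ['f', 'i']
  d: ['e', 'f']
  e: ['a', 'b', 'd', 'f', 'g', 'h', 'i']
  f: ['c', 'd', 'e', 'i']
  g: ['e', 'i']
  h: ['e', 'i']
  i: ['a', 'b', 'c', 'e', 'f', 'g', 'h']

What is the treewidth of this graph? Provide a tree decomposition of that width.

Treewidth 2.
One optimal decomposition is:
Bags: B1 = {e, f, i}  B2 = {b, e, i}  B3 = {e, g, i}  B4 = {c, f, i}  B5 = {e, h, i}  B6 = {a, e, i}  B7 = {d, e, f}
Tree: B1–B2, B1–B3, B1–B4, B2–B5, B5–B6, B1–B7

Every bag has size at most 3, so the width is 3 − 1 = 2 and tw(G) ≤ 2. On the other hand G contains the 3-clique {d, e, f}. A clique must lie in a single bag of any decomposition, so no decomposition can have width below 2. Combining the bounds, tw(G) = 2.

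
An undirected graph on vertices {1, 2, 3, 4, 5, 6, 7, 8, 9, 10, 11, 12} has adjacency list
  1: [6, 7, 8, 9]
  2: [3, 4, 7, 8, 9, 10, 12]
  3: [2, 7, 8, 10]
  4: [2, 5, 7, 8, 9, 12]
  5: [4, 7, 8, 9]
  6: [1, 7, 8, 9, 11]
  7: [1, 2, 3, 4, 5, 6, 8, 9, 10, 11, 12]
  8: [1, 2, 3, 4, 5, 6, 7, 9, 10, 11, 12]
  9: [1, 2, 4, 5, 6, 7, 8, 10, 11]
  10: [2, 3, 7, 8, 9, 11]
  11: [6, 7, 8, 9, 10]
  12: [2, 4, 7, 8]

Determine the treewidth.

4

A width-4 tree decomposition is:
Bags: B1 = {2, 7, 8, 9, 10}  B2 = {2, 4, 7, 8, 9}  B3 = {7, 8, 9, 10, 11}  B4 = {2, 3, 7, 8, 10}  B5 = {2, 4, 7, 8, 12}  B6 = {4, 5, 7, 8, 9}  B7 = {6, 7, 8, 9, 11}  B8 = {1, 6, 7, 8, 9}
Tree: B1–B2, B1–B3, B1–B4, B2–B5, B2–B6, B3–B7, B7–B8
The largest bag has 5 vertices, giving width 4; this decomposition certifies tw(G) ≤ 4. On the other hand G contains the 5-clique {1, 6, 7, 8, 9}. A clique must lie in a single bag of any decomposition, so no decomposition can have width below 4. Therefore the treewidth is 4.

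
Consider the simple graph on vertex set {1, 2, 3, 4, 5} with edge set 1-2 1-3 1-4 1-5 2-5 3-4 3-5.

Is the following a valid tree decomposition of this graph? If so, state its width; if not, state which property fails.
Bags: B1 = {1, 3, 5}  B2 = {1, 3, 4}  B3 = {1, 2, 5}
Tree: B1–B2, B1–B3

Yes; width 2.

Checking the three conditions: (i) the bags cover all of {1, 2, 3, 4, 5}; (ii) for each edge, some bag contains both endpoints; (iii) the bags containing any fixed vertex form a subtree. All hold, so the decomposition is valid with width 3 − 1 = 2.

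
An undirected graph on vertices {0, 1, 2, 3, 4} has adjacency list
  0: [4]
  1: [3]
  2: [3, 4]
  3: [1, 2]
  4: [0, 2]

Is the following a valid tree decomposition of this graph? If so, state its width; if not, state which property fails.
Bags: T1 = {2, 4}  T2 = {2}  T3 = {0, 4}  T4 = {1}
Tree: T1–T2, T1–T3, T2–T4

No — vertex 3 appears in no bag.

A tree decomposition must satisfy three properties: every vertex lies in some bag; for every edge, both endpoints lie together in some bag; and for every vertex, the bags containing it form a connected subtree. Here vertex 3 appears in no bag, so the decomposition is invalid.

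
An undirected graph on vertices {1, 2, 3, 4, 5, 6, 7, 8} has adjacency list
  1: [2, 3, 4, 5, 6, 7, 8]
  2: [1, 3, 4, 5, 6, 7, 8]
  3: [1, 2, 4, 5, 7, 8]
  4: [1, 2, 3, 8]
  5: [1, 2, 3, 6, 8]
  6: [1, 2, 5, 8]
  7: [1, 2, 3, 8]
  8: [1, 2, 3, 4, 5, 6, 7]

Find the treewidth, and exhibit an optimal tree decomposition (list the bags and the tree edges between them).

Each bag holds 5 vertices, so the decomposition has width 4, which upper-bounds the treewidth. On the other hand G contains the 5-clique {1, 2, 3, 4, 8}. A clique must lie in a single bag of any decomposition, so no decomposition can have width below 4. Combining the bounds, tw(G) = 4.

Treewidth 4.
One such decomposition:
Bags: B1 = {1, 2, 3, 5, 8}  B2 = {1, 2, 3, 4, 8}  B3 = {1, 2, 3, 7, 8}  B4 = {1, 2, 5, 6, 8}
Tree: B1–B2, B2–B3, B1–B4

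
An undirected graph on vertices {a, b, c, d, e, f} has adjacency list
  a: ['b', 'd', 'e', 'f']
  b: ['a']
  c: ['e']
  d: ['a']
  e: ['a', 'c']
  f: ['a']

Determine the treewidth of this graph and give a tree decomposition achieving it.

Treewidth 1.
One such decomposition:
Bags: B1 = {a, e}  B2 = {c, e}  B3 = {a, d}  B4 = {a, b}  B5 = {a, f}
Tree: B1–B2, B1–B3, B3–B4, B4–B5

The largest bag has 2 vertices, giving width 1; this decomposition certifies tw(G) ≤ 1. Since G has at least one edge (e.g. a–e), it is not an edgeless graph, so tw(G) ≥ 1. Therefore the treewidth is 1.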